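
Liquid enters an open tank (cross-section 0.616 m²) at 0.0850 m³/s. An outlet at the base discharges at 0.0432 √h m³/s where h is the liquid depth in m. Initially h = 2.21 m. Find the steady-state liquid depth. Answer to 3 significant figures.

Level balance: A dh/dt = 0.0850 − 0.0432 √h. Setting dh/dt = 0:
Q_in = 0.0432 √h_ss ⇒ √h_ss = 0.0850/0.0432 = 1.9676.
h_ss = 1.9676² = 3.8714 m. (Since h₀ = 2.21 m < h_ss, the level will rise toward this value.)

3.87 m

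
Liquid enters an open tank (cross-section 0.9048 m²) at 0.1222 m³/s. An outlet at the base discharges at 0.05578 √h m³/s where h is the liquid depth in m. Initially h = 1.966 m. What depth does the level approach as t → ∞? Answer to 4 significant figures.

4.799 m

A dh/dt = Q_in − 0.05578 √h. Steady state requires inflow = outflow:
Q_in = 0.05578 √h_ss ⇒ √h_ss = 0.1222/0.05578 = 2.19075.
h_ss = 2.19075² = 4.79938 m. (Since h₀ = 1.966 m < h_ss, the level will rise toward this value.)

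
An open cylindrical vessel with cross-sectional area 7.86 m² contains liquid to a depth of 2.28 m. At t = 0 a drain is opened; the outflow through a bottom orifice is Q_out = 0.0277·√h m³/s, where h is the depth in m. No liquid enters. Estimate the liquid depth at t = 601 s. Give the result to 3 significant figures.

With no inflow, A dh/dt = −0.0277 √h.
This is separable: 2 d(√h)/dt = −0.0277/A, so √h = √h₀ − (0.0277/(2A)) t.
√h = √2.28 − 0.0277·601/(2·7.86) = 1.5100 − 1.0590 = 0.45095.
h = 0.45095² = 0.20336 m.

0.203 m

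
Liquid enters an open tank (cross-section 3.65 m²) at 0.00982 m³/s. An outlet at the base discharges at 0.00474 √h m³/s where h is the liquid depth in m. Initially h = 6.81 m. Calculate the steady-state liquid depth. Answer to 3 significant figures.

4.29 m

Accumulation of liquid (constant cross-section A): A dh/dt = Q_in − 0.00474 √h. At steady state dh/dt = 0:
Q_in = 0.00474 √h_ss ⇒ √h_ss = 0.00982/0.00474 = 2.0717.
h_ss = 2.0717² = 4.2921 m. (Since h₀ = 6.81 m > h_ss, the level will fall toward this value.)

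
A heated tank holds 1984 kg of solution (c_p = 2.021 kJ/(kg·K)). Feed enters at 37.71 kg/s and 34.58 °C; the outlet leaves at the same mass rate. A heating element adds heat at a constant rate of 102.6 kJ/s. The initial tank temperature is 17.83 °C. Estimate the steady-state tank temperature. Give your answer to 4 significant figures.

35.93 °C

M c_p dT/dt = ṁ c_p (T_in − T) + Q̇.
At steady state dT/dt = 0 ⇒ T_ss = T_in + Q̇/(ṁ c_p) = 34.58 + 102.6/(37.71·2.021) = 35.9262 °C.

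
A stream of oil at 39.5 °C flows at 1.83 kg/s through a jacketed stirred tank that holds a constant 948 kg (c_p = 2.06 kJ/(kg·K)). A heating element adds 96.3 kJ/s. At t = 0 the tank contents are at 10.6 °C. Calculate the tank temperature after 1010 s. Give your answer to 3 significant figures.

M c_p dT/dt = ṁ c_p (T_in − T) + Q̇.
Rearrange: dT/dt = (T_ss − T)/τ with τ = M/ṁ = 518.03 s and T_ss = T_in + Q̇/(ṁ c_p) = 65.045 °C.
T approaches T_ss exponentially: T(t) = T_ss + (T₀ − T_ss) e^(−t/τ).
T(1010) = 65.045 + (-54.445)·e^(−1010/518.03) = 65.045 + (-54.445)·0.14232 = 57.297 °C.

57.3 °C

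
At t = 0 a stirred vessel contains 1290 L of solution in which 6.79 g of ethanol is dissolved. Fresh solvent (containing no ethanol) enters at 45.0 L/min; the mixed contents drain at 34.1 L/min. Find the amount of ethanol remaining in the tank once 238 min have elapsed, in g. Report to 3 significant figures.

Total volume: dV/dt = Q_in − Q_out = 10.900 L/min, so V(t) = 1290 + 10.900 t and V(238) = 3884.2 L.
No ethanol enters, so dm/dt = −Q_out · (m/V).
dm/m = −Q_out dt/(V₀ + 10.900 t); integrating gives ln(m/m₀) = −(Q_out/(Q_in−Q_out)) ln(V/V₀).
m = m₀ (V₀/V)^(Q_out/(Q_in−Q_out)) = 6.79 × (1290/3884.2)^(3.1284) = 0.21590 g.

0.216 g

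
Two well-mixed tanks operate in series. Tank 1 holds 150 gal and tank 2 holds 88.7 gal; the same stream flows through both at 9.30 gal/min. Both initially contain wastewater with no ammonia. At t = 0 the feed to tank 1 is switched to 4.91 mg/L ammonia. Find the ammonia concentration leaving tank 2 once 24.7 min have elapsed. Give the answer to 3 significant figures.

2.85 mg/L

Each tank obeys Vᵢ dCᵢ/dt = Q(Cᵢ₋₁ − Cᵢ), so τᵢ = Vᵢ/Q.
τ₁ = 150/9.30 = 16.129 min; τ₂ = 88.7/9.30 = 9.5376 min.
Solving the cascade with C₁(0)=C₂(0)=0 gives C₂(t) = C_in[1 − (τ₁ e^(−t/τ₁) − τ₂ e^(−t/τ₂))/(τ₁ − τ₂)].
At t = 24.7: e^(−t/τ₁) = 0.21623, e^(−t/τ₂) = 0.075039.
C₂ = 4.91·[1 − (16.129·0.21623 − 9.5376·0.075039)/(6.5914)] = 4.91·0.57946 = 2.8452 mg/L.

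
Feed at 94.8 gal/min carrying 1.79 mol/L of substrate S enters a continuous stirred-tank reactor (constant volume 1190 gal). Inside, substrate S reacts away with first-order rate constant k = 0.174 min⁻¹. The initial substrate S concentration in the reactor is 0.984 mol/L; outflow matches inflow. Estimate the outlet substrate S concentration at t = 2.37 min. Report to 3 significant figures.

Accumulation = in − out − consumed: V dC/dt = Q C_in − Q C − k V C.
dC/dt = (Q/V) C_in − (Q/V + k) C; effective rate a = Q/V + k = 0.079664 + 0.174 = 0.25366 min⁻¹.
C_ss = Q C_in/(Q + kV) = 0.56215 mol/L; C(t) = C_ss + (C₀ − C_ss) e^(−a t).
C(2.37) = 0.56215 + (0.42185)·e^(−0.25366·2.37) = 0.56215 + (0.42185)·0.54816 = 0.79339 mol/L.

0.793 mol/L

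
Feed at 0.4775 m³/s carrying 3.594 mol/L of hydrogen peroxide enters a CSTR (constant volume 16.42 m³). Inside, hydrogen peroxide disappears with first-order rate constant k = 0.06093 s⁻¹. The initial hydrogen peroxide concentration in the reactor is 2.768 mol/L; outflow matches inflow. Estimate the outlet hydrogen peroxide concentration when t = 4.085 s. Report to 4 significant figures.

Species balance: V dC/dt = Q C_in − Q C − k V C.
This is linear with rate a = Q/V + k = 0.0900104 s⁻¹.
C_ss = Q C_in/(Q + kV) = 1.16114 mol/L; C(t) = C_ss + (C₀ − C_ss) e^(−a t).
C(4.085) = 1.16114 + (1.60686)·e^(−0.0900104·4.085) = 1.16114 + (1.60686)·0.692330 = 2.27362 mol/L.

2.274 mol/L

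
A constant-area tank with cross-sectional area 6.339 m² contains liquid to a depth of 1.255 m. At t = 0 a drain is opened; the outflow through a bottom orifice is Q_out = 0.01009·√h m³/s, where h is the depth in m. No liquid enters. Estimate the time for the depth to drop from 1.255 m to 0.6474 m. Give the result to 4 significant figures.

396.6 s

Mass balance (ρ constant): A dh/dt = −0.01009 √h.
Separate and integrate: 2(√h − √h₀) = −(0.01009/A) t.
t = 2A(√h₀ − √h)/0.01009 = 2·6.339·(√1.255 − √0.6474)/0.01009
  = 12.6780 × (1.12027 − 0.804612) / 0.01009 = 396.619 s.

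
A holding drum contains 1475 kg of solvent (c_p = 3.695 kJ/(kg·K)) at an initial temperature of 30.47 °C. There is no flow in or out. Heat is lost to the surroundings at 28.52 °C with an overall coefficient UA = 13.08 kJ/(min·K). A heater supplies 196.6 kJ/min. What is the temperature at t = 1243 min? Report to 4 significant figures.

42.89 °C

Lumped-capacitance energy balance: M c_p dT/dt = UA(T_amb − T) + Q̇.
dT/dt = (T_ss − T)/τ with T_ss = T_amb + Q̇/UA = 28.52 + 196.6/13.08 = 43.5506 °C, τ = M c_p/UA = 1475·3.695/13.08 = 416.676 min.
Solution: T(t) = T_ss + (T₀ − T_ss) e^(−t/τ).
T(1243) = 43.5506 + (-13.0806)·0.0506340 = 42.8883 °C.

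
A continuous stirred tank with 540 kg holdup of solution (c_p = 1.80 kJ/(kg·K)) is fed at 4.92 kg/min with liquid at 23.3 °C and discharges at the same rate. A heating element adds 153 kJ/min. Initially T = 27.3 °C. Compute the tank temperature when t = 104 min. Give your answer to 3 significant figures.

M c_p dT/dt = ṁ c_p (T_in − T) + Q̇.
τ = M/ṁ = 109.76 min; T_ss = T_in + Q̇/(ṁ c_p) = 23.3 + 153/(4.92·1.80) = 40.576 °C.
Solution: T(t) = T_ss + (T₀ − T_ss) e^(−t/τ).
T(104) = 40.576 + (-13.276)·e^(−104/109.76) = 40.576 + (-13.276)·0.38769 = 35.429 °C.

35.4 °C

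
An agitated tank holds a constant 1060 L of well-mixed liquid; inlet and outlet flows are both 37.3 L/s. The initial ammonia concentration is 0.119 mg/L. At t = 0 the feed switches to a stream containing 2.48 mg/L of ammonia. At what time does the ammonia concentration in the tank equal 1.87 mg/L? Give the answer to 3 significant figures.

Species balance: V dC/dt = Q(C_in − C) ⇒ τ = V/Q = 28.418 s.
C(t) = C_in + (C₀ − C_in) e^(−t/τ). Set C = 1.87 and solve for t:
e^(−t/τ) = (C − C_in)/(C₀ − C_in) = (1.87 − 2.48)/(0.119 − 2.48) = 0.25837
t = −τ ln(…) = 28.418 × 1.3534 = 38.461 s.

38.5 s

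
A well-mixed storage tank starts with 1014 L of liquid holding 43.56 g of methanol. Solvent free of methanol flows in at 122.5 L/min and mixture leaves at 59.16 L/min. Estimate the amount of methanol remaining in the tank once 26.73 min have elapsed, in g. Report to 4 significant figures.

Total volume: dV/dt = Q_in − Q_out = 63.3400 L/min, so V(t) = 1014 + 63.3400 t and V(26.73) = 2707.08 L.
Species balance (pure solvent in): dm/dt = −Q_out · m/V(t).
dm/m = −Q_out dt/(V₀ + 63.3400 t); integrating gives ln(m/m₀) = −(Q_out/(Q_in−Q_out)) ln(V/V₀).
m = m₀ (V₀/V)^(Q_out/(Q_in−Q_out)) = 43.56 × (1014/2707.08)^(0.934007) = 17.4088 g.

17.41 g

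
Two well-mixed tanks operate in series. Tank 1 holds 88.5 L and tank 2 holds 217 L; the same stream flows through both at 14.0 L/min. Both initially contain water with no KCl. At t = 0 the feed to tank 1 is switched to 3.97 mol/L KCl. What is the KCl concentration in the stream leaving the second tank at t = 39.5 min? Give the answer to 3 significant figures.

3.45 mol/L

Time constants: τᵢ = Vᵢ/Q for each well-mixed tank.
τ₁ = 88.5/14.0 = 6.3214 min; τ₂ = 217/14.0 = 15.500 min.
Tank 1: C₁ = C_in(1 − e^(−t/τ₁)). Tank 2 (τ₁ ≠ τ₂): C₂ = C_in[1 − (τ₁ e^(−t/τ₁) − τ₂ e^(−t/τ₂))/(τ₁ − τ₂)].
At t = 39.5: e^(−t/τ₁) = 0.0019332, e^(−t/τ₂) = 0.078208.
C₂ = 3.97·[1 − (6.3214·0.0019332 − 15.500·0.078208)/(-9.1786)] = 3.97·0.86926 = 3.4510 mol/L.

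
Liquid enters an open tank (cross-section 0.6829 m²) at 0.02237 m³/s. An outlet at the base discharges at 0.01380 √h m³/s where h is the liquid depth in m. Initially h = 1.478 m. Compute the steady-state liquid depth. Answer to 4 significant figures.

Volume balance on the tank: A dh/dt = Q_in − 0.01380 √h. At steady state dh/dt = 0:
Q_in = 0.01380 √h_ss ⇒ √h_ss = 0.02237/0.01380 = 1.62101.
h_ss = 1.62101² = 2.62769 m. (Since h₀ = 1.478 m < h_ss, the level will rise toward this value.)

2.628 m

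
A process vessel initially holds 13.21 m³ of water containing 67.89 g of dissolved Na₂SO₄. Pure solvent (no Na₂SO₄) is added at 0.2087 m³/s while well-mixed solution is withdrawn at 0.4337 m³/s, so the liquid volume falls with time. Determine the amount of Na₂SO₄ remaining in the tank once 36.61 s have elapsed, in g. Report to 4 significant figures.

Total volume: dV/dt = Q_in − Q_out = -0.225000 m³/s, so V(t) = 13.21 − 0.225000 t and V(36.61) = 4.97275 m³.
Species balance (pure solvent in): dm/dt = −Q_out · m/V(t).
dm/m = −Q_out dt/(V₀ − 0.225000 t); integrating gives ln(m/m₀) = −(Q_out/(Q_in−Q_out)) ln(V/V₀).
m = m₀ (V₀/V)^(Q_out/(Q_in−Q_out)) = 67.89 × (13.21/4.97275)^(-1.92756) = 10.3260 g.

10.33 g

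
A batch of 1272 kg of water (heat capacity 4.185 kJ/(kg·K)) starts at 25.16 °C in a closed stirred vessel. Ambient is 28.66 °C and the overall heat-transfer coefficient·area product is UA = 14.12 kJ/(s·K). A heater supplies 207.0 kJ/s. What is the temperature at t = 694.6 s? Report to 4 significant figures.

M c_p dT/dt = −UA(T − T_amb) + Q̇.
dT/dt = (T_ss − T)/τ with T_ss = T_amb + Q̇/UA = 28.66 + 207.0/14.12 = 43.3201 °C, τ = M c_p/UA = 1272·4.185/14.12 = 377.006 s.
This is linear first-order; T(t) = T_ss + (T₀ − T_ss) e^(−t/τ).
T(694.6) = 43.3201 + (-18.1601)·0.158435 = 40.4429 °C.

40.44 °C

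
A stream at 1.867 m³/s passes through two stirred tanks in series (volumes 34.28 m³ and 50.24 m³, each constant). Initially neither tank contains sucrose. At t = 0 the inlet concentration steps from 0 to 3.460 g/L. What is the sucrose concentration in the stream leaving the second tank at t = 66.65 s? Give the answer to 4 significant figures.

Time constants: τᵢ = Vᵢ/Q for each well-mixed tank.
τ₁ = 34.28/1.867 = 18.3610 s; τ₂ = 50.24/1.867 = 26.9095 s.
Solving the cascade with C₁(0)=C₂(0)=0 gives C₂(t) = C_in[1 − (τ₁ e^(−t/τ₁) − τ₂ e^(−t/τ₂))/(τ₁ − τ₂)].
At t = 66.65: e^(−t/τ₁) = 0.0265168, e^(−t/τ₂) = 0.0840098.
C₂ = 3.460·[1 − (18.3610·0.0265168 − 26.9095·0.0840098)/(-8.54847)] = 3.460·0.792503 = 2.74206 g/L.

2.742 g/L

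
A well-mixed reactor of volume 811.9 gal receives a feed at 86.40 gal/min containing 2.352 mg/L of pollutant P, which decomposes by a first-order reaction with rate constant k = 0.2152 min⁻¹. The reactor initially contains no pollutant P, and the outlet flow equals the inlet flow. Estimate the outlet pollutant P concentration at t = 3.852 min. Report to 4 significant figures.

0.5528 mg/L

Species balance: V dC/dt = Q C_in − Q C − k V C.
This is linear with rate a = Q/V + k = 0.321617 min⁻¹.
C_ss = Q C_in/(Q + kV) = 0.778233 mg/L; C(t) = C_ss + (C₀ − C_ss) e^(−a t).
C(3.852) = 0.778233 + (-0.778233)·e^(−0.321617·3.852) = 0.778233 + (-0.778233)·0.289712 = 0.552770 mg/L.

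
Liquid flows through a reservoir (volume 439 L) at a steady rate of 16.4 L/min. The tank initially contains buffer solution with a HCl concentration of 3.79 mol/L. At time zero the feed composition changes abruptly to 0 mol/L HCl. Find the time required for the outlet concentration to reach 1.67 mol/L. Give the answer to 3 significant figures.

Species balance: V dC/dt = Q(C_in − C) ⇒ τ = V/Q = 26.768 min.
C(t) = C_in + (C₀ − C_in) e^(−t/τ). Set C = 1.67 and solve for t:
e^(−t/τ) = (C − C_in)/(C₀ − C_in) = (1.67 − 0)/(3.79 − 0) = 0.44063
t = −τ ln(…) = 26.768 × 0.81954 = 21.938 min.

21.9 min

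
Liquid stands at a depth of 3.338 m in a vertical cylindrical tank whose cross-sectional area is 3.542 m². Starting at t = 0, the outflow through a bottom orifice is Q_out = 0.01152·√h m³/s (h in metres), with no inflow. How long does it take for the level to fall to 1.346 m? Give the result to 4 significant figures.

With no inflow, A dh/dt = −0.01152 √h.
Separate and integrate: 2(√h − √h₀) = −(0.01152/A) t.
t = 2A(√h₀ − √h)/0.01152 = 2·3.542·(√3.338 − √1.346)/0.01152
  = 7.08400 × (1.82702 − 1.16017) / 0.01152 = 410.065 s.

410.1 s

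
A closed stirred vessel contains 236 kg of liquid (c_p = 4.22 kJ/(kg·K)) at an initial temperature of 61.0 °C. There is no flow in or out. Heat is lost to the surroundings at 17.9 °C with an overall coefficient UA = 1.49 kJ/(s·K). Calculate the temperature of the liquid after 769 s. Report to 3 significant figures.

31.5 °C

M c_p dT/dt = −UA(T − T_amb).
dT/dt = (T_ss − T)/τ with T_ss = T_amb = 17.900 °C, τ = M c_p/UA = 236·4.22/1.49 = 668.40 s.
This is linear first-order; T(t) = T_ss + (T₀ − T_ss) e^(−t/τ).
T(769) = 17.900 + (43.100)·0.31648 = 31.540 °C.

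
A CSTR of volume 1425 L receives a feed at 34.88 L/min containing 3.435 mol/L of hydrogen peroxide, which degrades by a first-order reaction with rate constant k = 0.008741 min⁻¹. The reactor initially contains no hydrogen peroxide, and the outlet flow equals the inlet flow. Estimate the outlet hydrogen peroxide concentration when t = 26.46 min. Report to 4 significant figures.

1.480 mol/L

Species balance: V dC/dt = Q C_in − Q C − k V C.
dC/dt = (Q/V) C_in − (Q/V + k) C; effective rate a = Q/V + k = 0.0244772 + 0.008741 = 0.0332182 min⁻¹.
C_ss = Q C_in/(Q + kV) = 2.53112 mol/L; C(t) = C_ss + (C₀ − C_ss) e^(−a t).
C(26.46) = 2.53112 + (-2.53112)·e^(−0.0332182·26.46) = 2.53112 + (-2.53112)·0.415217 = 1.48015 mol/L.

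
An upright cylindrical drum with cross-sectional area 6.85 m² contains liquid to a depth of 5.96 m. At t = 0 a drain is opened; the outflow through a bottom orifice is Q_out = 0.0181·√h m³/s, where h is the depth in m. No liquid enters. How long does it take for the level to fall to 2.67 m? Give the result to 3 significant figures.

A dh/dt = −Q_out = −0.0181 √h.
Separate and integrate: 2(√h − √h₀) = −(0.0181/A) t.
t = 2A(√h₀ − √h)/0.0181 = 2·6.85·(√5.96 − √2.67)/0.0181
  = 13.700 × (2.4413 − 1.6340) / 0.0181 = 611.05 s.

611 s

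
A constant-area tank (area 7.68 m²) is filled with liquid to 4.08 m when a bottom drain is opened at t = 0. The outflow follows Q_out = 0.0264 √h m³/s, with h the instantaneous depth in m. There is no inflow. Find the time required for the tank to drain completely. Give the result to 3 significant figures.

Volume balance on the tank: A dh/dt = −0.0264 √h.
Separate and integrate: 2(√h − √h₀) = −(0.0264/A) t.
Tank is empty when √h = 0: t_empty = 2A√h₀/0.0264.
t_empty = 2·7.68·√4.08/0.0264 = 15.360·2.0199/0.0264 = 1175.2 s.

1180 s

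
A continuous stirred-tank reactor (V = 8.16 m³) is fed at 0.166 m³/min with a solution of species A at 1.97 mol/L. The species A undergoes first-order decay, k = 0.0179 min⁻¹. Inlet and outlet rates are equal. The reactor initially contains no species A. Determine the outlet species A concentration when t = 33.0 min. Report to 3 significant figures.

Species balance: V dC/dt = Q C_in − Q C − k V C.
dC/dt = (Q/V) C_in − (Q/V + k) C; effective rate a = Q/V + k = 0.020343 + 0.0179 = 0.038243 min⁻¹.
C_ss = Q C_in/(Q + kV) = 1.0479 mol/L; C(t) = C_ss + (C₀ − C_ss) e^(−a t).
C(33.0) = 1.0479 + (-1.0479)·e^(−0.038243·33.0) = 1.0479 + (-1.0479)·0.28308 = 0.75128 mol/L.

0.751 mol/L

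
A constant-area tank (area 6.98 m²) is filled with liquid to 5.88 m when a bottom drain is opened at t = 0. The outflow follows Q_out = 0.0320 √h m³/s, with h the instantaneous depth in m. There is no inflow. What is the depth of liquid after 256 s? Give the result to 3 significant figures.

3.38 m

A dh/dt = −Q_out = −0.0320 √h.
Separate and integrate: 2(√h − √h₀) = −(0.0320/A) t.
√h = √5.88 − 0.0320·256/(2·6.98) = 2.4249 − 0.58682 = 1.8381.
h = 1.8381² = 3.3784 m.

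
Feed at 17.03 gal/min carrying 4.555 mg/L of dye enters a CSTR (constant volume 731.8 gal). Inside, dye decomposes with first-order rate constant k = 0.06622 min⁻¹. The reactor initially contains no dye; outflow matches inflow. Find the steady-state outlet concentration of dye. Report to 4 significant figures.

V dC/dt = Q(C_in − C) − k V C.
Steady state (dC/dt = 0): C_ss = Q C_in/(Q + kV) = C_in/(1 + kV/Q).
C_ss = 17.03·4.555/(17.03 + 0.06622·731.8) = 77.5717/65.4898 = 1.18448 mg/L.

1.184 mg/L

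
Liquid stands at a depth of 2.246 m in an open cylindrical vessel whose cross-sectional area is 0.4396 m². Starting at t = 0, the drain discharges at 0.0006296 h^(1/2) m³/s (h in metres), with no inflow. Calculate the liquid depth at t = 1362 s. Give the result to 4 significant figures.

With no inflow, A dh/dt = −0.0006296 √h.
This is separable: 2 d(√h)/dt = −0.0006296/A, so √h = √h₀ − (0.0006296/(2A)) t.
√h = √2.246 − 0.0006296·1362/(2·0.4396) = 1.49867 − 0.975336 = 0.523330.
h = 0.523330² = 0.273875 m.

0.2739 m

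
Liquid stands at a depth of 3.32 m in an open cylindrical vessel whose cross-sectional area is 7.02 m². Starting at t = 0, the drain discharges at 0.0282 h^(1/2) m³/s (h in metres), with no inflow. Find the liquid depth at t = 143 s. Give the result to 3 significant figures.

2.36 m

With no inflow, A dh/dt = −0.0282 √h.
∫ h^(−1/2) dh = −(0.0282/A) ∫ dt, giving 2√h = 2√h₀ − (0.0282/A) t.
√h = √3.32 − 0.0282·143/(2·7.02) = 1.8221 − 0.28722 = 1.5349.
h = 1.5349² = 2.3558 m.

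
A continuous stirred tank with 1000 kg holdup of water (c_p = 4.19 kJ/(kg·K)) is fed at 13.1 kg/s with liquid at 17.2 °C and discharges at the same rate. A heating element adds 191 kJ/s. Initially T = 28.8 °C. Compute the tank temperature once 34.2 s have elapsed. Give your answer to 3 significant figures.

Energy balance: M c_p dT/dt = ṁ c_p (T_in − T) + 191.
Rearrange: dT/dt = (T_ss − T)/τ with τ = M/ṁ = 76.336 s and T_ss = T_in + Q̇/(ṁ c_p) = 20.680 °C.
Integrating: T(t) = T_ss + (T₀ − T_ss) e^(−t/τ).
T(34.2) = 20.680 + (8.1202)·e^(−34.2/76.336) = 20.680 + (8.1202)·0.63889 = 25.868 °C.

25.9 °C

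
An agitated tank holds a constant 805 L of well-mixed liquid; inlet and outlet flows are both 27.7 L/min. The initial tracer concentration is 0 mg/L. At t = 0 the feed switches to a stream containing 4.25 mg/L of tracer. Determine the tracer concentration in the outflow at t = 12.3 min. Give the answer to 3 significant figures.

Accumulation = in − out for the solute gives V dC/dt = Q(C_in − C).
So dC/dt = (C_in − C)/τ with τ = V/Q = 805/27.7 = 29.061 min.
C approaches C_in exponentially: C(t) = C_in + (C₀ − C_in) e^(−t/τ).
C(12.3) = 4.25 + (0 − 4.25)·e^(−12.3/29.061) = 4.25 + (-4.2500)·0.65492 = 1.4666 mg/L.

1.47 mg/L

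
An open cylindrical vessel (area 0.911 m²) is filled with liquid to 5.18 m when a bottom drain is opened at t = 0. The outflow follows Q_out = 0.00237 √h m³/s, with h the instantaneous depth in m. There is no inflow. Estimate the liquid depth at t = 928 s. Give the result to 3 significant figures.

With no inflow, A dh/dt = −0.00237 √h.
∫ h^(−1/2) dh = −(0.00237/A) ∫ dt, giving 2√h = 2√h₀ − (0.00237/A) t.
√h = √5.18 − 0.00237·928/(2·0.911) = 2.2760 − 1.2071 = 1.0688.
h = 1.0688² = 1.1424 m.

1.14 m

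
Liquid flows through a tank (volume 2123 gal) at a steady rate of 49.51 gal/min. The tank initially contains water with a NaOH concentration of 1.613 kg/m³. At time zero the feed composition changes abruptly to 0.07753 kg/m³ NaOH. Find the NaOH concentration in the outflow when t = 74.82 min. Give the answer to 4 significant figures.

Accumulation = in − out for the solute gives V dC/dt = Q(C_in − C).
Time constant τ = V/Q = 2123/49.51 = 42.8802 min.
This is linear first-order; C(t) = C_in + (C₀ − C_in) e^(−t/τ).
C(74.82) = 0.07753 + (1.613 − 0.07753)·e^(−74.82/42.8802) = 0.07753 + (1.53547)·0.174669 = 0.345730 kg/m³.

0.3457 kg/m³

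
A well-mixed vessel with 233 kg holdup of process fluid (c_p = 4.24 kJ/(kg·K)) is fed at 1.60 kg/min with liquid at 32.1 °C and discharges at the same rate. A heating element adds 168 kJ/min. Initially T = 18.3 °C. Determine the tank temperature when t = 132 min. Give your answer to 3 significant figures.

41.3 °C

M c_p dT/dt = ṁ c_p (T_in − T) + Q̇.
τ = M/ṁ = 145.62 min; T_ss = T_in + Q̇/(ṁ c_p) = 32.1 + 168/(1.60·4.24) = 56.864 °C.
Solution: T(t) = T_ss + (T₀ − T_ss) e^(−t/τ).
T(132) = 56.864 + (-38.564)·e^(−132/145.62) = 56.864 + (-38.564)·0.40396 = 41.286 °C.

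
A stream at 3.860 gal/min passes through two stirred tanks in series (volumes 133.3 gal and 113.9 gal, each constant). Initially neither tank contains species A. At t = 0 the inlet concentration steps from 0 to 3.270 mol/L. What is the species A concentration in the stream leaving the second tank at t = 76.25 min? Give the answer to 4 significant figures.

Time constants: τᵢ = Vᵢ/Q for each well-mixed tank.
τ₁ = 133.3/3.860 = 34.5337 min; τ₂ = 113.9/3.860 = 29.5078 min.
Tank 1: C₁ = C_in(1 − e^(−t/τ₁)). Tank 2 (τ₁ ≠ τ₂): C₂ = C_in[1 − (τ₁ e^(−t/τ₁) − τ₂ e^(−t/τ₂))/(τ₁ − τ₂)].
At t = 76.25: e^(−t/τ₁) = 0.109921, e^(−t/τ₂) = 0.0754666.
C₂ = 3.270·[1 − (34.5337·0.109921 − 29.5078·0.0754666)/(5.02591)] = 3.270·0.687790 = 2.24907 mol/L.

2.249 mol/L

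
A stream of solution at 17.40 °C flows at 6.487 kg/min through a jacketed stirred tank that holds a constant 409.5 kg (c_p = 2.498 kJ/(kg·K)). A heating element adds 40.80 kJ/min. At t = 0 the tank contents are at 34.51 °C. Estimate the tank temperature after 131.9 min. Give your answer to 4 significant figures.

21.72 °C

Unsteady energy balance on the tank contents: M c_p dT/dt = ṁ c_p (T_in − T) + 40.80.
τ = M/ṁ = 63.1263 min; T_ss = T_in + Q̇/(ṁ c_p) = 17.40 + 40.80/(6.487·2.498) = 19.9178 °C.
This is linear first-order; T(t) = T_ss + (T₀ − T_ss) e^(−t/τ).
T(131.9) = 19.9178 + (14.5922)·e^(−131.9/63.1263) = 19.9178 + (14.5922)·0.123754 = 21.7236 °C.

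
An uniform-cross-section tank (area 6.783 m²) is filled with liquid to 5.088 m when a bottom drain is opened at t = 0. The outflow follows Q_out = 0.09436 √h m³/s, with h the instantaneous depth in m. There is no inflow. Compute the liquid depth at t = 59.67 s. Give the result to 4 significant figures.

A dh/dt = −Q_out = −0.09436 √h.
Separate and integrate: 2(√h − √h₀) = −(0.09436/A) t.
√h = √5.088 − 0.09436·59.67/(2·6.783) = 2.25566 − 0.415042 = 1.84062.
h = 1.84062² = 3.38787 m.

3.388 m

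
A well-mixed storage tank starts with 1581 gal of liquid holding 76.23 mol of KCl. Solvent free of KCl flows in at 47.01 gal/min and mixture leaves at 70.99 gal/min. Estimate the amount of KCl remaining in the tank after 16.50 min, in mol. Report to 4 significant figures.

32.49 mol

Let m(t) be the amount of KCl. Volume: V(t) = V₀ + (Q_in − Q_out) t = 1581 − 23.9800 t; V(16.50) = 1185.33 gal.
Species balance (pure solvent in): dm/dt = −Q_out · m/V(t).
dm/m = −Q_out dt/(V₀ − 23.9800 t); integrating gives ln(m/m₀) = −(Q_out/(Q_in−Q_out)) ln(V/V₀).
m = m₀ (V₀/V)^(Q_out/(Q_in−Q_out)) = 76.23 × (1581/1185.33)^(-2.96038) = 32.4941 mol.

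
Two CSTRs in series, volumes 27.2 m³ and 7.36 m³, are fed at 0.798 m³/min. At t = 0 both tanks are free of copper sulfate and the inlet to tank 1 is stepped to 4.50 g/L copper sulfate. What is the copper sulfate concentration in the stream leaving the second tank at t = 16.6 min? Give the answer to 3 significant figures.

Species balance on tank i: dCᵢ/dt = (Cᵢ₋₁ − Cᵢ)/τᵢ with τᵢ = Vᵢ/Q.
τ₁ = 27.2/0.798 = 34.085 min; τ₂ = 7.36/0.798 = 9.2231 min.
Solving the cascade with C₁(0)=C₂(0)=0 gives C₂(t) = C_in[1 − (τ₁ e^(−t/τ₁) − τ₂ e^(−t/τ₂))/(τ₁ − τ₂)].
At t = 16.6: e^(−t/τ₁) = 0.61446, e^(−t/τ₂) = 0.16533.
C₂ = 4.50·[1 − (34.085·0.61446 − 9.2231·0.16533)/(24.862)] = 4.50·0.21893 = 0.98518 g/L.

0.985 g/L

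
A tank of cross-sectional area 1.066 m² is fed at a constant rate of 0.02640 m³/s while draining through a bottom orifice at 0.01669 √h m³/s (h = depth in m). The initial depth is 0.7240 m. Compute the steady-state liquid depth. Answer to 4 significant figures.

2.502 m

Level balance: A dh/dt = 0.02640 − 0.01669 √h. Setting dh/dt = 0:
Q_in = 0.01669 √h_ss ⇒ √h_ss = 0.02640/0.01669 = 1.58179.
h_ss = 1.58179² = 2.50205 m. (Since h₀ = 0.7240 m < h_ss, the level will rise toward this value.)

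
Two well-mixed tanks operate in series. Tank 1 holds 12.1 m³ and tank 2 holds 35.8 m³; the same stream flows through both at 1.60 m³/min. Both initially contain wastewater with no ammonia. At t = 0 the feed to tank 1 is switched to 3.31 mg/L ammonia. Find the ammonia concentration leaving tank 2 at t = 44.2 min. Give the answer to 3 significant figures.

Species balance on tank i: dCᵢ/dt = (Cᵢ₋₁ − Cᵢ)/τᵢ with τᵢ = Vᵢ/Q.
τ₁ = 12.1/1.60 = 7.5625 min; τ₂ = 35.8/1.60 = 22.375 min.
Solving the cascade with C₁(0)=C₂(0)=0 gives C₂(t) = C_in[1 − (τ₁ e^(−t/τ₁) − τ₂ e^(−t/τ₂))/(τ₁ − τ₂)].
At t = 44.2: e^(−t/τ₁) = 0.0028954, e^(−t/τ₂) = 0.13870.
C₂ = 3.31·[1 − (7.5625·0.0028954 − 22.375·0.13870)/(-14.812)] = 3.31·0.79196 = 2.6214 mg/L.

2.62 mg/L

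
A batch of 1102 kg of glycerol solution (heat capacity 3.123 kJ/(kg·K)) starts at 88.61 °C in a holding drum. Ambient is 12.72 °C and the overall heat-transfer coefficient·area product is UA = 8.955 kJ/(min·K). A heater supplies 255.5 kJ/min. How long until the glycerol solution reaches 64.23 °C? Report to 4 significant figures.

277.9 min

M c_p dT/dt = −UA(T − T_amb) + Q̇.
τ = M c_p/UA = 384.316 min; T_ss = T_amb + Q̇/UA = 12.72 + 255.5/8.955 = 41.2515 °C.
T(t) = T_ss + (T₀ − T_ss)e^(−t/τ); set T = 64.23:
t = −τ ln[(T − T_ss)/(T₀ − T_ss)] = −384.316 · ln(0.485203) = 277.933 min.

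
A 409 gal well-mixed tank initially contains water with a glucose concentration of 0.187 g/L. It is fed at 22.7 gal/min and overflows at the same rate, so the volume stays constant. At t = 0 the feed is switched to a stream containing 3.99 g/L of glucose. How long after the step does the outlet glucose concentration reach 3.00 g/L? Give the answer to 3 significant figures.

24.2 min

Species balance: V dC/dt = Q(C_in − C) ⇒ τ = V/Q = 18.018 min.
C(t) = C_in + (C₀ − C_in) e^(−t/τ). Set C = 3.00 and solve for t:
e^(−t/τ) = (C − C_in)/(C₀ − C_in) = (3.00 − 3.99)/(0.187 − 3.99) = 0.26032
t = −τ ln(…) = 18.018 × 1.3458 = 24.249 min.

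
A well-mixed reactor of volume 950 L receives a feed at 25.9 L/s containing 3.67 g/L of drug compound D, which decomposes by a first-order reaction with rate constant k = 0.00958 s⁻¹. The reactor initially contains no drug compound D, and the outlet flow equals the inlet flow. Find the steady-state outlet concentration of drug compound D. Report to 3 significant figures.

Species balance: V dC/dt = Q C_in − Q C − k V C.
At steady state: 0 = Q C_in − (Q + kV) C_ss, so C_ss = Q C_in/(Q + kV).
C_ss = 25.9·3.67/(25.9 + 0.00958·950) = 95.053/35.001 = 2.7157 g/L.

2.72 g/L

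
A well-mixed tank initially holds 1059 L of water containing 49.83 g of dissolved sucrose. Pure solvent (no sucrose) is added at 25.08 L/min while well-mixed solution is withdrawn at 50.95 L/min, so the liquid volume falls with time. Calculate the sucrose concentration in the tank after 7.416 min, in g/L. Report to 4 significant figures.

0.03877 g/L

Total volume: dV/dt = Q_in − Q_out = -25.8700 L/min, so V(t) = 1059 − 25.8700 t and V(7.416) = 867.148 L.
No sucrose enters, so dm/dt = −Q_out · (m/V).
Separate: dm/m = −Q_out dt/V(t) ⇒ ln(m/m₀) = −(Q_out/(Q_in−Q_out)) ln(V/V₀).
m = m₀ (V₀/V)^(Q_out/(Q_in−Q_out)) = 49.83 × (1059/867.148)^(-1.96946) = 33.6152 g.
C = m/V = 33.6152/867.148 = 0.0387653 g/L.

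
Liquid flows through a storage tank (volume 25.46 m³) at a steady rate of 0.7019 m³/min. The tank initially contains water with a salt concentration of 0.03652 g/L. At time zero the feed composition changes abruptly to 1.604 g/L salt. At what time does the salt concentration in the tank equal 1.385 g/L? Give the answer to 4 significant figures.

Species balance: V dC/dt = Q(C_in − C) ⇒ τ = V/Q = 36.2730 min.
C(t) = C_in + (C₀ − C_in) e^(−t/τ). Set C = 1.385 and solve for t:
e^(−t/τ) = (C − C_in)/(C₀ − C_in) = (1.385 − 1.604)/(0.03652 − 1.604) = 0.139715
t = −τ ln(…) = 36.2730 × 1.96815 = 71.3908 min.

71.39 min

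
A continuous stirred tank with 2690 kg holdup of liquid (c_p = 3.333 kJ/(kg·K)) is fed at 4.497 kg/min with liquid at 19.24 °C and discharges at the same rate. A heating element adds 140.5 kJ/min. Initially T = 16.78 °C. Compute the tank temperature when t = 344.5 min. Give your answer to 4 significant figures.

M c_p dT/dt = ṁ c_p (T_in − T) + Q̇.
τ = M/ṁ = 598.177 min; T_ss = T_in + Q̇/(ṁ c_p) = 19.24 + 140.5/(4.497·3.333) = 28.6139 °C.
This is linear first-order; T(t) = T_ss + (T₀ − T_ss) e^(−t/τ).
T(344.5) = 28.6139 + (-11.8339)·e^(−344.5/598.177) = 28.6139 + (-11.8339)·0.562189 = 21.9610 °C.

21.96 °C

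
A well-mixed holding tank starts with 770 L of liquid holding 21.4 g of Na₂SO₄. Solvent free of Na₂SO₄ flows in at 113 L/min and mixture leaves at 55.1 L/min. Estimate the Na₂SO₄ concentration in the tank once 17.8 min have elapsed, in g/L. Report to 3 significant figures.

Total volume: dV/dt = Q_in − Q_out = 57.900 L/min, so V(t) = 770 + 57.900 t and V(17.8) = 1800.6 L.
No Na₂SO₄ enters, so dm/dt = −Q_out · (m/V).
dm/m = −Q_out dt/(V₀ + 57.900 t); integrating gives ln(m/m₀) = −(Q_out/(Q_in−Q_out)) ln(V/V₀).
m = m₀ (V₀/V)^(Q_out/(Q_in−Q_out)) = 21.4 × (770/1800.6)^(0.95164) = 9.5351 g.
C = m/V = 9.5351/1800.6 = 0.0052954 g/L.

0.00530 g/L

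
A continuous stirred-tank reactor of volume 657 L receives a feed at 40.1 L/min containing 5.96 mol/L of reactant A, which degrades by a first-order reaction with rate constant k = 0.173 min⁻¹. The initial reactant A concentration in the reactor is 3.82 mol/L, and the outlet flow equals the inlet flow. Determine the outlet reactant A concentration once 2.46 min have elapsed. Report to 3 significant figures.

2.83 mol/L

Species balance: V dC/dt = Q C_in − Q C − k V C.
dC/dt = (Q/V) C_in − (Q/V + k) C; effective rate a = Q/V + k = 0.061035 + 0.173 = 0.23404 min⁻¹.
C_ss = Q C_in/(Q + kV) = 1.5543 mol/L; C(t) = C_ss + (C₀ − C_ss) e^(−a t).
C(2.46) = 1.5543 + (2.2657)·e^(−0.23404·2.46) = 1.5543 + (2.2657)·0.56230 = 2.8283 mol/L.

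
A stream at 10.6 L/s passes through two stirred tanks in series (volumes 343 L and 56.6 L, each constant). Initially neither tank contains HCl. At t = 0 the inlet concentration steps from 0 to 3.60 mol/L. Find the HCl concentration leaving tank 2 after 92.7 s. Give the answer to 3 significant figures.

3.35 mol/L

Each tank obeys Vᵢ dCᵢ/dt = Q(Cᵢ₋₁ − Cᵢ), so τᵢ = Vᵢ/Q.
τ₁ = 343/10.6 = 32.358 s; τ₂ = 56.6/10.6 = 5.3396 s.
Tank 1: C₁ = C_in(1 − e^(−t/τ₁)). Tank 2 (τ₁ ≠ τ₂): C₂ = C_in[1 − (τ₁ e^(−t/τ₁) − τ₂ e^(−t/τ₂))/(τ₁ − τ₂)].
At t = 92.7: e^(−t/τ₁) = 0.056996, e^(−t/τ₂) = 2.8861e-08.
C₂ = 3.60·[1 − (32.358·0.056996 − 5.3396·2.8861e-08)/(27.019)] = 3.60·0.93174 = 3.3543 mol/L.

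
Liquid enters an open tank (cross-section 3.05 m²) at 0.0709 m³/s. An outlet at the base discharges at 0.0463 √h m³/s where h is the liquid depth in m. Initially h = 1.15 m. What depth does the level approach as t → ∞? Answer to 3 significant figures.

Level balance: A dh/dt = 0.0709 − 0.0463 √h. Setting dh/dt = 0:
Q_in = 0.0463 √h_ss ⇒ √h_ss = 0.0709/0.0463 = 1.5313.
h_ss = 1.5313² = 2.3449 m. (Since h₀ = 1.15 m < h_ss, the level will rise toward this value.)

2.34 m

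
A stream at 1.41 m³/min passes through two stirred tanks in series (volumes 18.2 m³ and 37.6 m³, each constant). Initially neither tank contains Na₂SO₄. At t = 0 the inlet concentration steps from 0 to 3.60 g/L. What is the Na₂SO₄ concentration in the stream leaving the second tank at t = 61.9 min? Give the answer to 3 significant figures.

Time constants: τᵢ = Vᵢ/Q for each well-mixed tank.
τ₁ = 18.2/1.41 = 12.908 min; τ₂ = 37.6/1.41 = 26.667 min.
Tank 1: C₁ = C_in(1 − e^(−t/τ₁)). Tank 2 (τ₁ ≠ τ₂): C₂ = C_in[1 − (τ₁ e^(−t/τ₁) − τ₂ e^(−t/τ₂))/(τ₁ − τ₂)].
At t = 61.9: e^(−t/τ₁) = 0.0082665, e^(−t/τ₂) = 0.098151.
C₂ = 3.60·[1 − (12.908·0.0082665 − 26.667·0.098151)/(-13.759)] = 3.60·0.81752 = 2.9431 g/L.

2.94 g/L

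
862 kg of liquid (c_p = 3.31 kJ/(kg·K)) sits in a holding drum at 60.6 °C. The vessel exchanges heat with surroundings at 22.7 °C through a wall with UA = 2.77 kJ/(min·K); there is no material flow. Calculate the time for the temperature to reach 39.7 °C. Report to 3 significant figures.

Heat balance on the well-mixed liquid: M c_p dT/dt = −UA(T − T_amb).
τ = M c_p/UA = 1030.0 min; T_ss = T_amb = 22.700 °C.
T(t) = T_ss + (T₀ − T_ss)e^(−t/τ); set T = 39.7:
t = −τ ln[(T − T_ss)/(T₀ − T_ss)] = −1030.0 · ln(0.44855) = 825.82 min.

826 min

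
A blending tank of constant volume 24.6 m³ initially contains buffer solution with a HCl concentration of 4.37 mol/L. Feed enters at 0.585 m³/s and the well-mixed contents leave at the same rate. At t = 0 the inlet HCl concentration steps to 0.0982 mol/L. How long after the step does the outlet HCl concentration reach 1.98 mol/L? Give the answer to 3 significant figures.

Accumulation = in − out for the solute gives V dC/dt = Q(C_in − C), so τ = V/Q = 42.051 s.
C(t) = C_in + (C₀ − C_in) e^(−t/τ). Set C = 1.98 and solve for t:
e^(−t/τ) = (C − C_in)/(C₀ − C_in) = (1.98 − 0.0982)/(4.37 − 0.0982) = 0.44052
t = −τ ln(…) = 42.051 × 0.81981 = 34.474 s.

34.5 s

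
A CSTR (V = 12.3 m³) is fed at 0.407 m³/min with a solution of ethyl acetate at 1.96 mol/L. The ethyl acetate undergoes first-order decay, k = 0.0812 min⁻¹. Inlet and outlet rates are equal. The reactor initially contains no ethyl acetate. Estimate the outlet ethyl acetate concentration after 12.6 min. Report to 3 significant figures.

0.433 mol/L

Accumulation = in − out − consumed: V dC/dt = Q C_in − Q C − k V C.
This is linear with rate a = Q/V + k = 0.11429 min⁻¹.
C_ss = Q C_in/(Q + kV) = 0.56747 mol/L; C(t) = C_ss + (C₀ − C_ss) e^(−a t).
C(12.6) = 0.56747 + (-0.56747)·e^(−0.11429·12.6) = 0.56747 + (-0.56747)·0.23692 = 0.43302 mol/L.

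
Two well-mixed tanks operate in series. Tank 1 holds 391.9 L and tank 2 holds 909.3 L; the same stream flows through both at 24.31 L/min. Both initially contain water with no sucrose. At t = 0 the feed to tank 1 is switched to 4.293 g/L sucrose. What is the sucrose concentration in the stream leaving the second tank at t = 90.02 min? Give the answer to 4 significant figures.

Time constants: τᵢ = Vᵢ/Q for each well-mixed tank.
τ₁ = 391.9/24.31 = 16.1209 min; τ₂ = 909.3/24.31 = 37.4044 min.
Solving the cascade with C₁(0)=C₂(0)=0 gives C₂(t) = C_in[1 − (τ₁ e^(−t/τ₁) − τ₂ e^(−t/τ₂))/(τ₁ − τ₂)].
At t = 90.02: e^(−t/τ₁) = 0.00375735, e^(−t/τ₂) = 0.0901148.
C₂ = 4.293·[1 − (16.1209·0.00375735 − 37.4044·0.0901148)/(-21.2834)] = 4.293·0.844475 = 3.62533 g/L.

3.625 g/L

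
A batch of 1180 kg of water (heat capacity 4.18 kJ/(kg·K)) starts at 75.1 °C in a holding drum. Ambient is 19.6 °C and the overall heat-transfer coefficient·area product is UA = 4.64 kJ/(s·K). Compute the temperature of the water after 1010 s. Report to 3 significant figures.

M c_p dT/dt = −UA(T − T_amb).
dT/dt = (T_ss − T)/τ with T_ss = T_amb = 19.600 °C, τ = M c_p/UA = 1180·4.18/4.64 = 1063.0 s.
This is linear first-order; T(t) = T_ss + (T₀ − T_ss) e^(−t/τ).
T(1010) = 19.600 + (55.500)·0.38669 = 41.061 °C.

41.1 °C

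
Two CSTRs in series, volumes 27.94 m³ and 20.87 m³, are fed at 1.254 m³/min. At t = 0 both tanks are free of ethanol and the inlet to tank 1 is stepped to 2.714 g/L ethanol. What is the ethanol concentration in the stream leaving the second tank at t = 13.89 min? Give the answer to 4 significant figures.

Species balance on tank i: dCᵢ/dt = (Cᵢ₋₁ − Cᵢ)/τᵢ with τᵢ = Vᵢ/Q.
τ₁ = 27.94/1.254 = 22.2807 min; τ₂ = 20.87/1.254 = 16.6427 min.
Solving the cascade with C₁(0)=C₂(0)=0 gives C₂(t) = C_in[1 − (τ₁ e^(−t/τ₁) − τ₂ e^(−t/τ₂))/(τ₁ − τ₂)].
At t = 13.89: e^(−t/τ₁) = 0.536113, e^(−t/τ₂) = 0.434049.
C₂ = 2.714·[1 − (22.2807·0.536113 − 16.6427·0.434049)/(5.63796)] = 2.714·0.162601 = 0.441300 g/L.

0.4413 g/L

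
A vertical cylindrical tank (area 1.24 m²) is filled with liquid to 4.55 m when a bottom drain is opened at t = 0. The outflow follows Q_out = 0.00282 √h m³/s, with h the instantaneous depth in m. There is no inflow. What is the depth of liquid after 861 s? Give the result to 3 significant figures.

1.33 m

A dh/dt = −Q_out = −0.00282 √h.
∫ h^(−1/2) dh = −(0.00282/A) ∫ dt, giving 2√h = 2√h₀ − (0.00282/A) t.
√h = √4.55 − 0.00282·861/(2·1.24) = 2.1331 − 0.97904 = 1.1540.
h = 1.1540² = 1.3318 m.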